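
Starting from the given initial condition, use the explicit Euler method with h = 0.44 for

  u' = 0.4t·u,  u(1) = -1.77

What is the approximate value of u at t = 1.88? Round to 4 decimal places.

-2.6091

Euler: u_{n+1} = u_n + h·f(t_n, u_n).
t=1.000000, u=-1.770000: f=-0.708000 → u ← -1.770000 + 0.44·(-0.708000) = -2.081520
t=1.440000, u=-2.081520: f=-1.198956 → u ← -2.081520 + 0.44·(-1.198956) = -2.609060
u(1.88) ≈ -2.6091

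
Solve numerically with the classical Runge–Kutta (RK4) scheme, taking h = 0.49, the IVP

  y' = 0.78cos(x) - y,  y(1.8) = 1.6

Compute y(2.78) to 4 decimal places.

RK4: k1 = f(x_n, y_n); k2 = f(x_n + h/2, y_n + (h/2)·k1); k3 = f(x_n + h/2, y_n + (h/2)·k2); k4 = f(x_n + h, y_n + h·k3); y_{n+1} = y_n + (h/6)·(k1 + 2k2 + 2k3 + k4).
x=1.800000, y=1.600000:
  k1 = f(1.800000, 1.600000) = -1.777218
  k2 = f(2.045000, 1.164582) = -1.520753
  k3 = f(2.045000, 1.227415) = -1.583587
  k4 = f(2.290000, 0.824042) = -1.337895
  y ← 1.600000 + (0.49/6)·(k1 + 2k2 + 2k3 + k4) = 0.838557
x=2.290000, y=0.838557:
  k1 = f(2.290000, 0.838557) = -1.352410
  k2 = f(2.535000, 0.507216) = -1.148061
  k3 = f(2.535000, 0.557282) = -1.198126
  k4 = f(2.780000, 0.251475) = -0.981036
  y ← 0.838557 + (0.49/6)·(k1 + 2k2 + 2k3 + k4) = 0.264782
y(2.78) ≈ 0.2648

0.2648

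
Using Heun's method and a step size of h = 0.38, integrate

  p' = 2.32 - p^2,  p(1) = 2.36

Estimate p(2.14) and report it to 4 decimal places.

Heun: k1 = f(x_n, p_n); k2 = f(x_n + h, p_n + h·k1); p_{n+1} = p_n + (h/2)·(k1 + k2).
x=1.000000, p=2.360000:
  k1 = f(1.000000, 2.360000) = -3.249600
  k2 = f(1.380000, 1.125152) = 1.054033
  p ← 2.360000 + (0.38/2)·(-3.249600 + 1.054033) = 1.942842
x=1.380000, p=1.942842:
  k1 = f(1.380000, 1.942842) = -1.454636
  k2 = f(1.760000, 1.390081) = 0.387676
  p ← 1.942842 + (0.38/2)·(-1.454636 + 0.387676) = 1.740120
x=1.760000, p=1.740120:
  k1 = f(1.760000, 1.740120) = -0.708017
  k2 = f(2.140000, 1.471073) = 0.155943
  p ← 1.740120 + (0.38/2)·(-0.708017 + 0.155943) = 1.635226
p(2.14) ≈ 1.6352

1.6352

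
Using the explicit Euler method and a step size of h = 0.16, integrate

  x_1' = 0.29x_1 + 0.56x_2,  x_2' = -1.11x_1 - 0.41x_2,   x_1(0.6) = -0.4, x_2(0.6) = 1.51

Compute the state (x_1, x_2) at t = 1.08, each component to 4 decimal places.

-0.0426, 1.3700

Euler on (x_1,x_2): x_1_{n+1} = x_1_n + h·x_1', x_2_{n+1} = x_2_n + h·x_2'.
0.600000: (-0.400000, 1.510000); f=(0.729600, -0.175100) → (-0.283264, 1.481984)
0.760000: (-0.283264, 1.481984); f=(0.747764, -0.293190) → (-0.163622, 1.435074)
0.920000: (-0.163622, 1.435074); f=(0.756191, -0.406760) → (-0.042631, 1.369992)
(x_1(1.08), x_2(1.08)) ≈ (-0.0426, 1.3700)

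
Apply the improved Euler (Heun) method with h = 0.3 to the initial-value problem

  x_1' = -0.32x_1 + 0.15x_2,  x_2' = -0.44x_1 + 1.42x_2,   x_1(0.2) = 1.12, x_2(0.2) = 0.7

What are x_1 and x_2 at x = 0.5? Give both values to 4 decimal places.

Heun on (x_1,x_2): k1 = f(x_n, state_n); k2 = f(x_n + h, state_n + h·k1); state_{n+1} = state_n + (h/2)·(k1 + k2).
0.200000: (1.120000, 0.700000)
  k1 = (-0.253400, 0.501200)
  predictor → (1.043980, 0.850360)
  k2 = (-0.206520, 0.748160)
  → (1.051012, 0.887404)
(x_1(0.5), x_2(0.5)) ≈ (1.0510, 0.8874)

1.0510, 0.8874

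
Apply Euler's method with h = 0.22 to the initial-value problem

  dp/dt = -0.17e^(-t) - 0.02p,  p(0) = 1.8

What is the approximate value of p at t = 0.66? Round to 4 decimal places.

Euler: p_{n+1} = p_n + h·f(t_n, p_n).
t=0.000000, p=1.800000: f=-0.206000 → p ← 1.800000 + 0.22·(-0.206000) = 1.754680
t=0.220000, p=1.754680: f=-0.171522 → p ← 1.754680 + 0.22·(-0.171522) = 1.716945
t=0.440000, p=1.716945: f=-0.143825 → p ← 1.716945 + 0.22·(-0.143825) = 1.685304
p(0.66) ≈ 1.6853

1.6853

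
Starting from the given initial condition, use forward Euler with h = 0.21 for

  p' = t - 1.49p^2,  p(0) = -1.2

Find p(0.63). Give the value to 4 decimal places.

-4.2627

Euler: p_{n+1} = p_n + h·f(t_n, p_n).
t=0.000000, p=-1.200000: f=-2.145600 → p ← -1.200000 + 0.21·(-2.145600) = -1.650576
t=0.210000, p=-1.650576: f=-3.849358 → p ← -1.650576 + 0.21·(-3.849358) = -2.458941
t=0.420000, p=-2.458941: f=-8.589123 → p ← -2.458941 + 0.21·(-8.589123) = -4.262657
p(0.63) ≈ -4.2627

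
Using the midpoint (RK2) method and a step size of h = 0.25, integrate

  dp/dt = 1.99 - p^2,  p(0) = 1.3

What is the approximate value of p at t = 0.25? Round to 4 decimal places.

1.3503

Midpoint: k1 = f(t_n, p_n); k2 = f(t_n + h/2, p_n + (h/2)·k1); p_{n+1} = p_n + h·k2.
t=0.000000, p=1.300000:
  k1 = f(0.000000, 1.300000) = 0.300000
  k2 = f(0.125000, 1.337500) = 0.201094
  p ← 1.300000 + 0.25·0.201094 = 1.350273
p(0.25) ≈ 1.3503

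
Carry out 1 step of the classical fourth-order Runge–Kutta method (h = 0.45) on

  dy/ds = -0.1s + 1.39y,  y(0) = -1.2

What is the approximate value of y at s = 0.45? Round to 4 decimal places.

-2.2545

RK4: k1 = f(s_n, y_n); k2 = f(s_n + h/2, y_n + (h/2)·k1); k3 = f(s_n + h/2, y_n + (h/2)·k2); k4 = f(s_n + h, y_n + h·k3); y_{n+1} = y_n + (h/6)·(k1 + 2k2 + 2k3 + k4).
s=0.000000, y=-1.200000:
  k1 = f(0.000000, -1.200000) = -1.668000
  k2 = f(0.225000, -1.575300) = -2.212167
  k3 = f(0.225000, -1.697738) = -2.382355
  k4 = f(0.450000, -2.272060) = -3.203163
  y ← -1.200000 + (0.45/6)·(k1 + 2k2 + 2k3 + k4) = -2.254516
y(0.45) ≈ -2.2545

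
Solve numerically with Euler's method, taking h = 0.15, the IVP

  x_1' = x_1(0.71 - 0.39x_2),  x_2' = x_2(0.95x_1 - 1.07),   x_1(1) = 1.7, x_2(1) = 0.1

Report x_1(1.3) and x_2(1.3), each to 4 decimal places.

Euler on (x_1,x_2): x_1_{n+1} = x_1_n + h·x_1', x_2_{n+1} = x_2_n + h·x_2'.
1.000000: (1.700000, 0.100000); f=(1.140700, 0.054500) → (1.871105, 0.108175)
1.150000: (1.871105, 0.108175); f=(1.249546, 0.076539) → (2.058537, 0.119656)
(x_1(1.3), x_2(1.3)) ≈ (2.0585, 0.1197)

2.0585, 0.1197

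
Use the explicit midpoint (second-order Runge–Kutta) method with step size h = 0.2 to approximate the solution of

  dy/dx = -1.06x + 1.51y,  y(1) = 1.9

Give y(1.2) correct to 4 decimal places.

2.2952

Midpoint: k1 = f(x_n, y_n); k2 = f(x_n + h/2, y_n + (h/2)·k1); y_{n+1} = y_n + h·k2.
x=1.000000, y=1.900000:
  k1 = f(1.000000, 1.900000) = 1.809000
  k2 = f(1.100000, 2.080900) = 1.976159
  y ← 1.900000 + 0.2·1.976159 = 2.295232
y(1.2) ≈ 2.2952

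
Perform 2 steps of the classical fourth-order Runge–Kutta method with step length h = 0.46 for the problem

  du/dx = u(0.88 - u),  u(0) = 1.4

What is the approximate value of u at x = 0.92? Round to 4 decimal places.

RK4: k1 = f(x_n, u_n); k2 = f(x_n + h/2, u_n + (h/2)·k1); k3 = f(x_n + h/2, u_n + (h/2)·k2); k4 = f(x_n + h, u_n + h·k3); u_{n+1} = u_n + (h/6)·(k1 + 2k2 + 2k3 + k4).
x=0.000000, u=1.400000:
  k1 = f(0.000000, 1.400000) = -0.728000
  k2 = f(0.230000, 1.232560) = -0.434551
  k3 = f(0.230000, 1.300053) = -0.546091
  k4 = f(0.460000, 1.148798) = -0.308794
  u ← 1.400000 + (0.46/6)·(k1 + 2k2 + 2k3 + k4) = 1.170147
x=0.460000, u=1.170147:
  k1 = f(0.460000, 1.170147) = -0.339515
  k2 = f(0.690000, 1.092059) = -0.231581
  k3 = f(0.690000, 1.116884) = -0.264571
  k4 = f(0.920000, 1.048444) = -0.176604
  u ← 1.170147 + (0.46/6)·(k1 + 2k2 + 2k3 + k4) = 1.054501
u(0.92) ≈ 1.0545

1.0545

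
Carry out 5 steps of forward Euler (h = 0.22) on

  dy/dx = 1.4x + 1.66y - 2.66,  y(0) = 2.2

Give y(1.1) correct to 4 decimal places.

Euler: y_{n+1} = y_n + h·f(x_n, y_n).
x=0.000000, y=2.200000: f=0.992000 → y ← 2.200000 + 0.22·0.992000 = 2.418240
x=0.220000, y=2.418240: f=1.662278 → y ← 2.418240 + 0.22·1.662278 = 2.783941
x=0.440000, y=2.783941: f=2.577342 → y ← 2.783941 + 0.22·2.577342 = 3.350957
x=0.660000, y=3.350957: f=3.826588 → y ← 3.350957 + 0.22·3.826588 = 4.192806
x=0.880000, y=4.192806: f=5.532058 → y ← 4.192806 + 0.22·5.532058 = 5.409859
y(1.1) ≈ 5.4099

5.4099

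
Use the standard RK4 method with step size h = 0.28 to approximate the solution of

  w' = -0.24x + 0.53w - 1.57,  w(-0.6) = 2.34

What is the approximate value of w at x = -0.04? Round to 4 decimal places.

RK4: k1 = f(x_n, w_n); k2 = f(x_n + h/2, w_n + (h/2)·k1); k3 = f(x_n + h/2, w_n + (h/2)·k2); k4 = f(x_n + h, w_n + h·k3); w_{n+1} = w_n + (h/6)·(k1 + 2k2 + 2k3 + k4).
x=-0.600000, w=2.340000:
  k1 = f(-0.600000, 2.340000) = -0.185800
  k2 = f(-0.460000, 2.313988) = -0.233186
  k3 = f(-0.460000, 2.307354) = -0.236702
  k4 = f(-0.320000, 2.273723) = -0.288127
  w ← 2.340000 + (0.28/6)·(k1 + 2k2 + 2k3 + k4) = 2.274027
x=-0.320000, w=2.274027:
  k1 = f(-0.320000, 2.274027) = -0.287966
  k2 = f(-0.180000, 2.233712) = -0.342933
  k3 = f(-0.180000, 2.226017) = -0.347011
  k4 = f(-0.040000, 2.176864) = -0.406662
  w ← 2.274027 + (0.28/6)·(k1 + 2k2 + 2k3 + k4) = 2.177216
w(-0.04) ≈ 2.1772

2.1772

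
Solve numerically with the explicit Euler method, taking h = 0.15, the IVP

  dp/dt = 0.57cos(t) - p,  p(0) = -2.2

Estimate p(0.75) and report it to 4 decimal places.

-0.6846

Euler: p_{n+1} = p_n + h·f(t_n, p_n).
t=0.000000, p=-2.200000: f=2.770000 → p ← -2.200000 + 0.15·2.770000 = -1.784500
t=0.150000, p=-1.784500: f=2.348100 → p ← -1.784500 + 0.15·2.348100 = -1.432285
t=0.300000, p=-1.432285: f=1.976827 → p ← -1.432285 + 0.15·1.976827 = -1.135761
t=0.450000, p=-1.135761: f=1.649016 → p ← -1.135761 + 0.15·1.649016 = -0.888409
t=0.600000, p=-0.888409: f=1.358850 → p ← -0.888409 + 0.15·1.358850 = -0.684581
p(0.75) ≈ -0.6846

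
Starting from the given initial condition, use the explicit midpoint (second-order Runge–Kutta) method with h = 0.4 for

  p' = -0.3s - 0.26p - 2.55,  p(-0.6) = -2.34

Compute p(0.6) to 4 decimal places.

Midpoint: k1 = f(s_n, p_n); k2 = f(s_n + h/2, p_n + (h/2)·k1); p_{n+1} = p_n + h·k2.
s=-0.600000, p=-2.340000:
  k1 = f(-0.600000, -2.340000) = -1.761600
  k2 = f(-0.400000, -2.692320) = -1.729997
  p ← -2.340000 + 0.4·(-1.729997) = -3.031999
s=-0.200000, p=-3.031999:
  k1 = f(-0.200000, -3.031999) = -1.701680
  k2 = f(0.000000, -3.372335) = -1.673193
  p ← -3.031999 + 0.4·(-1.673193) = -3.701276
s=0.200000, p=-3.701276:
  k1 = f(0.200000, -3.701276) = -1.647668
  k2 = f(0.400000, -4.030810) = -1.621990
  p ← -3.701276 + 0.4·(-1.621990) = -4.350072
p(0.6) ≈ -4.3501

-4.3501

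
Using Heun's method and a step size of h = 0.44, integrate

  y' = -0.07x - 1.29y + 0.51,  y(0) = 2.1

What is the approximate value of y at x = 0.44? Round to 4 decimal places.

1.4003

Heun: k1 = f(x_n, y_n); k2 = f(x_n + h, y_n + h·k1); y_{n+1} = y_n + (h/2)·(k1 + k2).
x=0.000000, y=2.100000:
  k1 = f(0.000000, 2.100000) = -2.199000
  k2 = f(0.440000, 1.132440) = -0.981648
  y ← 2.100000 + (0.44/2)·(-2.199000 + (-0.981648)) = 1.400258
y(0.44) ≈ 1.4003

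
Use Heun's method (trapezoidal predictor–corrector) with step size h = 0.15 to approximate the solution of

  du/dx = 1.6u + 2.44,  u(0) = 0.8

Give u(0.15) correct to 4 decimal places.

1.4250

Heun: k1 = f(x_n, u_n); k2 = f(x_n + h, u_n + h·k1); u_{n+1} = u_n + (h/2)·(k1 + k2).
x=0.000000, u=0.800000:
  k1 = f(0.000000, 0.800000) = 3.720000
  k2 = f(0.150000, 1.358000) = 4.612800
  u ← 0.800000 + (0.15/2)·(3.720000 + 4.612800) = 1.424960
u(0.15) ≈ 1.4250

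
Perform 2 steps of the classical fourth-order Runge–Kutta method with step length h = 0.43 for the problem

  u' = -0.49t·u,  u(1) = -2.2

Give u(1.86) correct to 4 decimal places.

-1.2043

RK4: k1 = f(t_n, u_n); k2 = f(t_n + h/2, u_n + (h/2)·k1); k3 = f(t_n + h/2, u_n + (h/2)·k2); k4 = f(t_n + h, u_n + h·k3); u_{n+1} = u_n + (h/6)·(k1 + 2k2 + 2k3 + k4).
t=1.000000, u=-2.200000:
  k1 = f(1.000000, -2.200000) = 1.078000
  k2 = f(1.215000, -1.968230) = 1.171786
  k3 = f(1.215000, -1.948066) = 1.159781
  k4 = f(1.430000, -1.701294) = 1.192097
  u ← -2.200000 + (0.43/6)·(k1 + 2k2 + 2k3 + k4) = -1.703118
t=1.430000, u=-1.703118:
  k1 = f(1.430000, -1.703118) = 1.193375
  k2 = f(1.645000, -1.446543) = 1.165986
  k3 = f(1.645000, -1.452432) = 1.170732
  k4 = f(1.860000, -1.199704) = 1.093410
  u ← -1.703118 + (0.43/6)·(k1 + 2k2 + 2k3 + k4) = -1.204303
u(1.86) ≈ -1.2043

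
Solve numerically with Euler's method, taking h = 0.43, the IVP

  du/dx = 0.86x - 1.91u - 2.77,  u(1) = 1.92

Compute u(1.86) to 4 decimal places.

-0.7477

Euler: u_{n+1} = u_n + h·f(x_n, u_n).
x=1.000000, u=1.920000: f=-5.577200 → u ← 1.920000 + 0.43·(-5.577200) = -0.478196
x=1.430000, u=-0.478196: f=-0.626846 → u ← -0.478196 + 0.43·(-0.626846) = -0.747740
u(1.86) ≈ -0.7477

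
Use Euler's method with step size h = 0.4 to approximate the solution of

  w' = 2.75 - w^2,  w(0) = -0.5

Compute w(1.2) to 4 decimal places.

1.7000

Euler: w_{n+1} = w_n + h·f(t_n, w_n).
t=0.000000, w=-0.500000: f=2.500000 → w ← -0.500000 + 0.4·2.500000 = 0.500000
t=0.400000, w=0.500000: f=2.500000 → w ← 0.500000 + 0.4·2.500000 = 1.500000
t=0.800000, w=1.500000: f=0.500000 → w ← 1.500000 + 0.4·0.500000 = 1.700000
w(1.2) ≈ 1.7000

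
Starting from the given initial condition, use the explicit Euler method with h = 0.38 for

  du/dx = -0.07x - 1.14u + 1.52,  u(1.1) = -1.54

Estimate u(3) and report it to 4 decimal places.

1.0357

Euler: u_{n+1} = u_n + h·f(x_n, u_n).
x=1.100000, u=-1.540000: f=3.198600 → u ← -1.540000 + 0.38·3.198600 = -0.324532
x=1.480000, u=-0.324532: f=1.786366 → u ← -0.324532 + 0.38·1.786366 = 0.354287
x=1.860000, u=0.354287: f=0.985913 → u ← 0.354287 + 0.38·0.985913 = 0.728934
x=2.240000, u=0.728934: f=0.532215 → u ← 0.728934 + 0.38·0.532215 = 0.931176
x=2.620000, u=0.931176: f=0.275060 → u ← 0.931176 + 0.38·0.275060 = 1.035698
u(3) ≈ 1.0357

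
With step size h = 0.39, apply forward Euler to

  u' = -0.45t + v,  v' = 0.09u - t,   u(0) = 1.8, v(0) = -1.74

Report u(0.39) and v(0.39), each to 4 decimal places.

Euler on (u,v): u_{n+1} = u_n + h·u', v_{n+1} = v_n + h·v'.
0.000000: (1.800000, -1.740000); f=(-1.740000, 0.162000) → (1.121400, -1.676820)
(u(0.39), v(0.39)) ≈ (1.1214, -1.6768)

1.1214, -1.6768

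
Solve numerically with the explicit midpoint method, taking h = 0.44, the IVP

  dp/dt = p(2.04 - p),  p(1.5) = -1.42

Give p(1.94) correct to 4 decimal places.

Midpoint: k1 = f(t_n, p_n); k2 = f(t_n + h/2, p_n + (h/2)·k1); p_{n+1} = p_n + h·k2.
t=1.500000, p=-1.420000:
  k1 = f(1.500000, -1.420000) = -4.913200
  k2 = f(1.720000, -2.500904) = -11.356365
  p ← -1.420000 + 0.44·(-11.356365) = -6.416801
p(1.94) ≈ -6.4168

-6.4168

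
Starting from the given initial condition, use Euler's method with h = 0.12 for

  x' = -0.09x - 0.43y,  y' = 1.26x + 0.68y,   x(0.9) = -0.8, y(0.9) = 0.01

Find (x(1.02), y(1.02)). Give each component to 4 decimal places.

-0.7919, -0.1101

Euler on (x,y): x_{n+1} = x_n + h·x', y_{n+1} = y_n + h·y'.
0.900000: (-0.800000, 0.010000); f=(0.067700, -1.001200) → (-0.791876, -0.110144)
(x(1.02), y(1.02)) ≈ (-0.7919, -0.1101)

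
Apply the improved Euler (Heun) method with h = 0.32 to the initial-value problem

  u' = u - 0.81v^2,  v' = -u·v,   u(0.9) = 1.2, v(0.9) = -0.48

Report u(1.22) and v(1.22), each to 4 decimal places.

Heun on (u,v): k1 = f(t_n, state_n); k2 = f(t_n + h, state_n + h·k1); state_{n+1} = state_n + (h/2)·(k1 + k2).
0.900000: (1.200000, -0.480000)
  k1 = (1.013376, 0.576000)
  predictor → (1.524280, -0.295680)
  k2 = (1.453465, 0.450699)
  → (1.594695, -0.315728)
(u(1.22), v(1.22)) ≈ (1.5947, -0.3157)

1.5947, -0.3157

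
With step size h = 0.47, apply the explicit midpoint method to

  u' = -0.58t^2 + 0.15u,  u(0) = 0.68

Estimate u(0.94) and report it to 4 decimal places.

Midpoint: k1 = f(t_n, u_n); k2 = f(t_n + h/2, u_n + (h/2)·k1); u_{n+1} = u_n + h·k2.
t=0.000000, u=0.680000:
  k1 = f(0.000000, 0.680000) = 0.102000
  k2 = f(0.235000, 0.703970) = 0.073565
  u ← 0.680000 + 0.47·0.073565 = 0.714576
t=0.470000, u=0.714576:
  k1 = f(0.470000, 0.714576) = -0.020936
  k2 = f(0.705000, 0.709656) = -0.181826
  u ← 0.714576 + 0.47·(-0.181826) = 0.629117
u(0.94) ≈ 0.6291

0.6291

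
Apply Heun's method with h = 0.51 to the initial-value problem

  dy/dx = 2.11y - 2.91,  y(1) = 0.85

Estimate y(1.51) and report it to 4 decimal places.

-0.0258

Heun: k1 = f(x_n, y_n); k2 = f(x_n + h, y_n + h·k1); y_{n+1} = y_n + (h/2)·(k1 + k2).
x=1.000000, y=0.850000:
  k1 = f(1.000000, 0.850000) = -1.116500
  k2 = f(1.510000, 0.280585) = -2.317966
  y ← 0.850000 + (0.51/2)·(-1.116500 + (-2.317966)) = -0.025789
y(1.51) ≈ -0.0258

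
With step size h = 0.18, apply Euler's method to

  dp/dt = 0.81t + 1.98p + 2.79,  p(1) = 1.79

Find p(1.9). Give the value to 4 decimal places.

15.1220

Euler: p_{n+1} = p_n + h·f(t_n, p_n).
t=1.000000, p=1.790000: f=7.144200 → p ← 1.790000 + 0.18·7.144200 = 3.075956
t=1.180000, p=3.075956: f=9.836193 → p ← 3.075956 + 0.18·9.836193 = 4.846471
t=1.360000, p=4.846471: f=13.487612 → p ← 4.846471 + 0.18·13.487612 = 7.274241
t=1.540000, p=7.274241: f=18.440397 → p ← 7.274241 + 0.18·18.440397 = 10.593512
t=1.720000, p=10.593512: f=25.158354 → p ← 10.593512 + 0.18·25.158354 = 15.122016
p(1.9) ≈ 15.1220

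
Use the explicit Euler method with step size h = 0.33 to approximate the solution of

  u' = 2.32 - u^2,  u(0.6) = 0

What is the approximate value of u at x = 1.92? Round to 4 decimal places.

1.5232

Euler: u_{n+1} = u_n + h·f(x_n, u_n).
x=0.600000, u=0.000000: f=2.320000 → u ← 0.000000 + 0.33·2.320000 = 0.765600
x=0.930000, u=0.765600: f=1.733857 → u ← 0.765600 + 0.33·1.733857 = 1.337773
x=1.260000, u=1.337773: f=0.530364 → u ← 1.337773 + 0.33·0.530364 = 1.512793
x=1.590000, u=1.512793: f=0.031458 → u ← 1.512793 + 0.33·0.031458 = 1.523174
u(1.92) ≈ 1.5232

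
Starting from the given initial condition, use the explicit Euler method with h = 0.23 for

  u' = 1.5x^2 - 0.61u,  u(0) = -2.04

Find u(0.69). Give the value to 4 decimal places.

Euler: u_{n+1} = u_n + h·f(x_n, u_n).
x=0.000000, u=-2.040000: f=1.244400 → u ← -2.040000 + 0.23·1.244400 = -1.753788
x=0.230000, u=-1.753788: f=1.149161 → u ← -1.753788 + 0.23·1.149161 = -1.489481
x=0.460000, u=-1.489481: f=1.225983 → u ← -1.489481 + 0.23·1.225983 = -1.207505
u(0.69) ≈ -1.2075

-1.2075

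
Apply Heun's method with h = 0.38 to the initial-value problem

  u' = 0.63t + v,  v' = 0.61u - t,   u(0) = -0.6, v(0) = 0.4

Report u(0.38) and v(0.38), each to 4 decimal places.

Heun on (u,v): k1 = f(t_n, state_n); k2 = f(t_n + h, state_n + h·k1); state_{n+1} = state_n + (h/2)·(k1 + k2).
0.000000: (-0.600000, 0.400000)
  k1 = (0.400000, -0.366000)
  predictor → (-0.448000, 0.260920)
  k2 = (0.500320, -0.653280)
  → (-0.428939, 0.206337)
(u(0.38), v(0.38)) ≈ (-0.4289, 0.2063)

-0.4289, 0.2063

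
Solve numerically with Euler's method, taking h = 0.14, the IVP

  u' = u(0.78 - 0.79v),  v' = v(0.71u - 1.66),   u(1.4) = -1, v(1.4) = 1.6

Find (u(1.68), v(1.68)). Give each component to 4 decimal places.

-0.9238, 0.7216

Euler on (u,v): u_{n+1} = u_n + h·u', v_{n+1} = v_n + h·v'.
1.400000: (-1.000000, 1.600000); f=(0.484000, -3.792000) → (-0.932240, 1.069120)
1.540000: (-0.932240, 1.069120); f=(0.060227, -2.482379) → (-0.923808, 0.721587)
(u(1.68), v(1.68)) ≈ (-0.9238, 0.7216)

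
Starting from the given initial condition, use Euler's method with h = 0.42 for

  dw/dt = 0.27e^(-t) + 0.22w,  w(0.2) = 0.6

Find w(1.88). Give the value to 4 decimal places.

1.1184

Euler: w_{n+1} = w_n + h·f(t_n, w_n).
t=0.200000, w=0.600000: f=0.353057 → w ← 0.600000 + 0.42·0.353057 = 0.748284
t=0.620000, w=0.748284: f=0.309867 → w ← 0.748284 + 0.42·0.309867 = 0.878428
t=1.040000, w=0.878428: f=0.288687 → w ← 0.878428 + 0.42·0.288687 = 0.999677
t=1.460000, w=0.999677: f=0.282633 → w ← 0.999677 + 0.42·0.282633 = 1.118383
w(1.88) ≈ 1.1184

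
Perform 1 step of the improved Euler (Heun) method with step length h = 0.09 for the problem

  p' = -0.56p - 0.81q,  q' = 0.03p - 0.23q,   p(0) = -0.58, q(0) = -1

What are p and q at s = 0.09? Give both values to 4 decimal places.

-0.4811, -0.9809

Heun on (p,q): k1 = f(s_n, state_n); k2 = f(s_n + h, state_n + h·k1); state_{n+1} = state_n + (h/2)·(k1 + k2).
0.000000: (-0.580000, -1.000000)
  k1 = (1.134800, 0.212600)
  predictor → (-0.477868, -0.980866)
  k2 = (1.062108, 0.211263)
  → (-0.481139, -0.980926)
(p(0.09), q(0.09)) ≈ (-0.4811, -0.9809)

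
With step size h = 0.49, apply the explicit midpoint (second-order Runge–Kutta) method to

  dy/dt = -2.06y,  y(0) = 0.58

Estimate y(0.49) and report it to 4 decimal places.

0.2900

Midpoint: k1 = f(t_n, y_n); k2 = f(t_n + h/2, y_n + (h/2)·k1); y_{n+1} = y_n + h·k2.
t=0.000000, y=0.580000:
  k1 = f(0.000000, 0.580000) = -1.194800
  k2 = f(0.245000, 0.287274) = -0.591784
  y ← 0.580000 + 0.49·(-0.591784) = 0.290026
y(0.49) ≈ 0.2900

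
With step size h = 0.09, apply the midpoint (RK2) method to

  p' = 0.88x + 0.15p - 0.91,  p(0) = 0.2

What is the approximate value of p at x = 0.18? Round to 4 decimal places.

0.0538

Midpoint: k1 = f(x_n, p_n); k2 = f(x_n + h/2, p_n + (h/2)·k1); p_{n+1} = p_n + h·k2.
x=0.000000, p=0.200000:
  k1 = f(0.000000, 0.200000) = -0.880000
  k2 = f(0.045000, 0.160400) = -0.846340
  p ← 0.200000 + 0.09·(-0.846340) = 0.123829
x=0.090000, p=0.123829:
  k1 = f(0.090000, 0.123829) = -0.812226
  k2 = f(0.135000, 0.087279) = -0.778108
  p ← 0.123829 + 0.09·(-0.778108) = 0.053800
p(0.18) ≈ 0.0538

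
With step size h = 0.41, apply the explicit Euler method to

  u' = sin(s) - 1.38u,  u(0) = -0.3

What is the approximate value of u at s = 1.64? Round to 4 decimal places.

0.5367

Euler: u_{n+1} = u_n + h·f(s_n, u_n).
s=0.000000, u=-0.300000: f=0.414000 → u ← -0.300000 + 0.41·0.414000 = -0.130260
s=0.410000, u=-0.130260: f=0.578368 → u ← -0.130260 + 0.41·0.578368 = 0.106871
s=0.820000, u=0.106871: f=0.583664 → u ← 0.106871 + 0.41·0.583664 = 0.346173
s=1.230000, u=0.346173: f=0.464770 → u ← 0.346173 + 0.41·0.464770 = 0.536729
u(1.64) ≈ 0.5367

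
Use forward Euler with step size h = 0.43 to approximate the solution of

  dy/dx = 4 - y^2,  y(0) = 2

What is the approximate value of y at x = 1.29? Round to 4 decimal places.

2.0000

Euler: y_{n+1} = y_n + h·f(x_n, y_n).
x=0.000000, y=2.000000: f=0.000000 → y ← 2.000000 + 0.43·0.000000 = 2.000000
x=0.430000, y=2.000000: f=0.000000 → y ← 2.000000 + 0.43·0.000000 = 2.000000
x=0.860000, y=2.000000: f=0.000000 → y ← 2.000000 + 0.43·0.000000 = 2.000000
y(1.29) ≈ 2.0000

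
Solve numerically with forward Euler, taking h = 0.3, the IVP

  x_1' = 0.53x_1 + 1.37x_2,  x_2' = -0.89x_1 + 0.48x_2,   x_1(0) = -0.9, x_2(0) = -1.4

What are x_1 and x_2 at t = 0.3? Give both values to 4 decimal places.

Euler on (x_1,x_2): x_1_{n+1} = x_1_n + h·x_1', x_2_{n+1} = x_2_n + h·x_2'.
0.000000: (-0.900000, -1.400000); f=(-2.395000, 0.129000) → (-1.618500, -1.361300)
(x_1(0.3), x_2(0.3)) ≈ (-1.6185, -1.3613)

-1.6185, -1.3613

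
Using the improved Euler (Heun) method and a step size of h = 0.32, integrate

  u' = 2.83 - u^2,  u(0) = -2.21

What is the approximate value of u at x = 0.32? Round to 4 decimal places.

Heun: k1 = f(x_n, u_n); k2 = f(x_n + h, u_n + h·k1); u_{n+1} = u_n + (h/2)·(k1 + k2).
x=0.000000, u=-2.210000:
  k1 = f(0.000000, -2.210000) = -2.054100
  k2 = f(0.320000, -2.867312) = -5.391478
  u ← -2.210000 + (0.32/2)·(-2.054100 + (-5.391478)) = -3.401292
u(0.32) ≈ -3.4013

-3.4013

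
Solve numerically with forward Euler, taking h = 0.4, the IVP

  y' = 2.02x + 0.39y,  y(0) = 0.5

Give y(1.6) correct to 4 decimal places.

3.0416

Euler: y_{n+1} = y_n + h·f(x_n, y_n).
x=0.000000, y=0.500000: f=0.195000 → y ← 0.500000 + 0.4·0.195000 = 0.578000
x=0.400000, y=0.578000: f=1.033420 → y ← 0.578000 + 0.4·1.033420 = 0.991368
x=0.800000, y=0.991368: f=2.002634 → y ← 0.991368 + 0.4·2.002634 = 1.792421
x=1.200000, y=1.792421: f=3.123044 → y ← 1.792421 + 0.4·3.123044 = 3.041639
y(1.6) ≈ 3.0416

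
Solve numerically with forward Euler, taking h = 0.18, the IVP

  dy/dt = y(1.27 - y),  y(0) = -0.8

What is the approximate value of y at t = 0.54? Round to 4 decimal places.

Euler: y_{n+1} = y_n + h·f(t_n, y_n).
t=0.000000, y=-0.800000: f=-1.656000 → y ← -0.800000 + 0.18·(-1.656000) = -1.098080
t=0.180000, y=-1.098080: f=-2.600341 → y ← -1.098080 + 0.18·(-2.600341) = -1.566141
t=0.360000, y=-1.566141: f=-4.441799 → y ← -1.566141 + 0.18·(-4.441799) = -2.365665
y(0.54) ≈ -2.3657

-2.3657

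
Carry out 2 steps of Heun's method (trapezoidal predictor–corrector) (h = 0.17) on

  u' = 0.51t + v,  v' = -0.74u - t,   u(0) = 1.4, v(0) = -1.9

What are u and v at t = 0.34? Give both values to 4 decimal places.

Heun on (u,v): k1 = f(t_n, state_n); k2 = f(t_n + h, state_n + h·k1); state_{n+1} = state_n + (h/2)·(k1 + k2).
0.000000: (1.400000, -1.900000)
  k1 = (-1.900000, -1.036000)
  predictor → (1.077000, -2.076120)
  k2 = (-1.989420, -0.966980)
  → (1.069399, -2.070253)
0.170000: (1.069399, -2.070253)
  k1 = (-1.983553, -0.961355)
  predictor → (0.732195, -2.233684)
  k2 = (-2.060284, -0.881824)
  → (0.725673, -2.226924)
(u(0.34), v(0.34)) ≈ (0.7257, -2.2269)

0.7257, -2.2269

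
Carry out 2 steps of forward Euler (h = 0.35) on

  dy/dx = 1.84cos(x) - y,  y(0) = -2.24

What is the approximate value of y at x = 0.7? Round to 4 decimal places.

0.0772

Euler: y_{n+1} = y_n + h·f(x_n, y_n).
x=0.000000, y=-2.240000: f=4.080000 → y ← -2.240000 + 0.35·4.080000 = -0.812000
x=0.350000, y=-0.812000: f=2.540446 → y ← -0.812000 + 0.35·2.540446 = 0.077156
y(0.7) ≈ 0.0772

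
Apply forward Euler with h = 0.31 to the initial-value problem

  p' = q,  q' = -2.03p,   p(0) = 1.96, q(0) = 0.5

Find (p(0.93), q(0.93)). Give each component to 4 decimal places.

1.2477, -3.2523

Euler on (p,q): p_{n+1} = p_n + h·p', q_{n+1} = q_n + h·q'.
0.000000: (1.960000, 0.500000); f=(0.500000, -3.978800) → (2.115000, -0.733428)
0.310000: (2.115000, -0.733428); f=(-0.733428, -4.293450) → (1.887637, -2.064397)
0.620000: (1.887637, -2.064397); f=(-2.064397, -3.831904) → (1.247674, -3.252288)
(p(0.93), q(0.93)) ≈ (1.2477, -3.2523)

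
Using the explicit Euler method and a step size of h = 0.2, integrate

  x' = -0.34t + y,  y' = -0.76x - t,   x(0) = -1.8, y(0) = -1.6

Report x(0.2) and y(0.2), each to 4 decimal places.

Euler on (x,y): x_{n+1} = x_n + h·x', y_{n+1} = y_n + h·y'.
0.000000: (-1.800000, -1.600000); f=(-1.600000, 1.368000) → (-2.120000, -1.326400)
(x(0.2), y(0.2)) ≈ (-2.1200, -1.3264)

-2.1200, -1.3264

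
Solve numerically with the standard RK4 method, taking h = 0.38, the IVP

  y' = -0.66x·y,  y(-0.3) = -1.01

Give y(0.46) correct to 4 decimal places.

RK4: k1 = f(x_n, y_n); k2 = f(x_n + h/2, y_n + (h/2)·k1); k3 = f(x_n + h/2, y_n + (h/2)·k2); k4 = f(x_n + h, y_n + h·k3); y_{n+1} = y_n + (h/6)·(k1 + 2k2 + 2k3 + k4).
x=-0.300000, y=-1.010000:
  k1 = f(-0.300000, -1.010000) = -0.199980
  k2 = f(-0.110000, -1.047996) = -0.076085
  k3 = f(-0.110000, -1.024456) = -0.074376
  k4 = f(0.080000, -1.038263) = 0.054820
  y ← -1.010000 + (0.38/6)·(k1 + 2k2 + 2k3 + k4) = -1.038252
x=0.080000, y=-1.038252:
  k1 = f(0.080000, -1.038252) = 0.054820
  k2 = f(0.270000, -1.027836) = 0.183160
  k3 = f(0.270000, -1.003451) = 0.178815
  k4 = f(0.460000, -0.970302) = 0.294584
  y ← -1.038252 + (0.38/6)·(k1 + 2k2 + 2k3 + k4) = -0.970273
y(0.46) ≈ -0.9703

-0.9703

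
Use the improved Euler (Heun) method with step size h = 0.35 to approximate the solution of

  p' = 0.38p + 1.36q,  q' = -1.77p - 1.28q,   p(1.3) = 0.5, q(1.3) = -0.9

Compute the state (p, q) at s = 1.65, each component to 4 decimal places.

Heun on (p,q): k1 = f(s_n, state_n); k2 = f(s_n + h, state_n + h·k1); state_{n+1} = state_n + (h/2)·(k1 + k2).
1.300000: (0.500000, -0.900000)
  k1 = (-1.034000, 0.267000)
  predictor → (0.138100, -0.806550)
  k2 = (-1.044430, 0.787947)
  → (0.136275, -0.715384)
(p(1.65), q(1.65)) ≈ (0.1363, -0.7154)

0.1363, -0.7154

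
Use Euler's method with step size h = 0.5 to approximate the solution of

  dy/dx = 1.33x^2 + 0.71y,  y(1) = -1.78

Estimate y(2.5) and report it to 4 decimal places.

Euler: y_{n+1} = y_n + h·f(x_n, y_n).
x=1.000000, y=-1.780000: f=0.066200 → y ← -1.780000 + 0.5·0.066200 = -1.746900
x=1.500000, y=-1.746900: f=1.752201 → y ← -1.746900 + 0.5·1.752201 = -0.870800
x=2.000000, y=-0.870800: f=4.701732 → y ← -0.870800 + 0.5·4.701732 = 1.480067
y(2.5) ≈ 1.4801

1.4801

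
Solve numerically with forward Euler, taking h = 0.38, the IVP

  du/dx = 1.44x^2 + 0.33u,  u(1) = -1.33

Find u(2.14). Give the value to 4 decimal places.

Euler: u_{n+1} = u_n + h·f(x_n, u_n).
x=1.000000, u=-1.330000: f=1.001100 → u ← -1.330000 + 0.38·1.001100 = -0.949582
x=1.380000, u=-0.949582: f=2.428974 → u ← -0.949582 + 0.38·2.428974 = -0.026572
x=1.760000, u=-0.026572: f=4.451775 → u ← -0.026572 + 0.38·4.451775 = 1.665103
u(2.14) ≈ 1.6651

1.6651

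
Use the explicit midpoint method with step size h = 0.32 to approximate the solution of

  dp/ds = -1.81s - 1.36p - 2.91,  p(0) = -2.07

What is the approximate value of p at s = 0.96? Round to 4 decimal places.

Midpoint: k1 = f(s_n, p_n); k2 = f(s_n + h/2, p_n + (h/2)·k1); p_{n+1} = p_n + h·k2.
s=0.000000, p=-2.070000:
  k1 = f(0.000000, -2.070000) = -0.094800
  k2 = f(0.160000, -2.085168) = -0.363772
  p ← -2.070000 + 0.32·(-0.363772) = -2.186407
s=0.320000, p=-2.186407:
  k1 = f(0.320000, -2.186407) = -0.515687
  k2 = f(0.480000, -2.268917) = -0.693073
  p ← -2.186407 + 0.32·(-0.693073) = -2.408190
s=0.640000, p=-2.408190:
  k1 = f(0.640000, -2.408190) = -0.793261
  k2 = f(0.800000, -2.535112) = -0.910248
  p ← -2.408190 + 0.32·(-0.910248) = -2.699470
p(0.96) ≈ -2.6995

-2.6995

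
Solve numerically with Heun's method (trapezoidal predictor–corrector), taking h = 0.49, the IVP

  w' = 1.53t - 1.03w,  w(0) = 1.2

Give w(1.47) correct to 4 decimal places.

Heun: k1 = f(t_n, w_n); k2 = f(t_n + h, w_n + h·k1); w_{n+1} = w_n + (h/2)·(k1 + k2).
t=0.000000, w=1.200000:
  k1 = f(0.000000, 1.200000) = -1.236000
  k2 = f(0.490000, 0.594360) = 0.137509
  w ← 1.200000 + (0.49/2)·(-1.236000 + 0.137509) = 0.930870
t=0.490000, w=0.930870:
  k1 = f(0.490000, 0.930870) = -0.209096
  k2 = f(0.980000, 0.828413) = 0.646135
  w ← 0.930870 + (0.49/2)·(-0.209096 + 0.646135) = 1.037944
t=0.980000, w=1.037944:
  k1 = f(0.980000, 1.037944) = 0.430317
  k2 = f(1.470000, 1.248800) = 0.962836
  w ← 1.037944 + (0.49/2)·(0.430317 + 0.962836) = 1.379267
w(1.47) ≈ 1.3793

1.3793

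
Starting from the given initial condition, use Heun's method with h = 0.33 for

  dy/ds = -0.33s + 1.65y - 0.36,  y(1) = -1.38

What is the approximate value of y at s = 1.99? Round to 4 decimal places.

Heun: k1 = f(s_n, y_n); k2 = f(s_n + h, y_n + h·k1); y_{n+1} = y_n + (h/2)·(k1 + k2).
s=1.000000, y=-1.380000:
  k1 = f(1.000000, -1.380000) = -2.967000
  k2 = f(1.330000, -2.359110) = -4.691432
  y ← -1.380000 + (0.33/2)·(-2.967000 + (-4.691432)) = -2.643641
s=1.330000, y=-2.643641:
  k1 = f(1.330000, -2.643641) = -5.160908
  k2 = f(1.660000, -4.346741) = -8.079922
  y ← -2.643641 + (0.33/2)·(-5.160908 + (-8.079922)) = -4.828378
s=1.660000, y=-4.828378:
  k1 = f(1.660000, -4.828378) = -8.874624
  k2 = f(1.990000, -7.757004) = -13.815757
  y ← -4.828378 + (0.33/2)·(-8.874624 + (-13.815757)) = -8.572291
y(1.99) ≈ -8.5723

-8.5723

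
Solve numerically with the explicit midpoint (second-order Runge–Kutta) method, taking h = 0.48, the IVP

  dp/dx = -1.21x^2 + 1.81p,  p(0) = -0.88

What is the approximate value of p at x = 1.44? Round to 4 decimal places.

Midpoint: k1 = f(x_n, p_n); k2 = f(x_n + h/2, p_n + (h/2)·k1); p_{n+1} = p_n + h·k2.
x=0.000000, p=-0.880000:
  k1 = f(0.000000, -0.880000) = -1.592800
  k2 = f(0.240000, -1.262272) = -2.354408
  p ← -0.880000 + 0.48·(-2.354408) = -2.010116
x=0.480000, p=-2.010116:
  k1 = f(0.480000, -2.010116) = -3.917094
  k2 = f(0.720000, -2.950219) = -5.967160
  p ← -2.010116 + 0.48·(-5.967160) = -4.874353
x=0.960000, p=-4.874353:
  k1 = f(0.960000, -4.874353) = -9.937714
  k2 = f(1.200000, -7.259404) = -14.881921
  p ← -4.874353 + 0.48·(-14.881921) = -12.017675
p(1.44) ≈ -12.0177

-12.0177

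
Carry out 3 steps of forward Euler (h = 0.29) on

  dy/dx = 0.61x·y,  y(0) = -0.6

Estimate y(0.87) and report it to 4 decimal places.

-0.6955

Euler: y_{n+1} = y_n + h·f(x_n, y_n).
x=0.000000, y=-0.600000: f=0.000000 → y ← -0.600000 + 0.29·0.000000 = -0.600000
x=0.290000, y=-0.600000: f=-0.106140 → y ← -0.600000 + 0.29·(-0.106140) = -0.630781
x=0.580000, y=-0.630781: f=-0.223170 → y ← -0.630781 + 0.29·(-0.223170) = -0.695500
y(0.87) ≈ -0.6955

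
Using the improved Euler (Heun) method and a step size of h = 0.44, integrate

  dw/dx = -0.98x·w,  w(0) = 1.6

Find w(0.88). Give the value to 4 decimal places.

Heun: k1 = f(x_n, w_n); k2 = f(x_n + h, w_n + h·k1); w_{n+1} = w_n + (h/2)·(k1 + k2).
x=0.000000, w=1.600000:
  k1 = f(0.000000, 1.600000) = 0.000000
  k2 = f(0.440000, 1.600000) = -0.689920
  w ← 1.600000 + (0.44/2)·(0.000000 + (-0.689920)) = 1.448218
x=0.440000, w=1.448218:
  k1 = f(0.440000, 1.448218) = -0.624471
  k2 = f(0.880000, 1.173450) = -1.011983
  w ← 1.448218 + (0.44/2)·(-0.624471 + (-1.011983)) = 1.088198
w(0.88) ≈ 1.0882

1.0882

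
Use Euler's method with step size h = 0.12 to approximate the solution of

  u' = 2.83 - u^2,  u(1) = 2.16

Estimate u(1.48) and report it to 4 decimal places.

Euler: u_{n+1} = u_n + h·f(t_n, u_n).
t=1.000000, u=2.160000: f=-1.835600 → u ← 2.160000 + 0.12·(-1.835600) = 1.939728
t=1.120000, u=1.939728: f=-0.932545 → u ← 1.939728 + 0.12·(-0.932545) = 1.827823
t=1.240000, u=1.827823: f=-0.510936 → u ← 1.827823 + 0.12·(-0.510936) = 1.766510
t=1.360000, u=1.766510: f=-0.290559 → u ← 1.766510 + 0.12·(-0.290559) = 1.731643
u(1.48) ≈ 1.7316

1.7316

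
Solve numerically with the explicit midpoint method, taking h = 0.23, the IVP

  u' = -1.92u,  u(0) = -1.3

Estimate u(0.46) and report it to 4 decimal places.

-0.5593

Midpoint: k1 = f(t_n, u_n); k2 = f(t_n + h/2, u_n + (h/2)·k1); u_{n+1} = u_n + h·k2.
t=0.000000, u=-1.300000:
  k1 = f(0.000000, -1.300000) = 2.496000
  k2 = f(0.115000, -1.012960) = 1.944883
  u ← -1.300000 + 0.23·1.944883 = -0.852677
t=0.230000, u=-0.852677:
  k1 = f(0.230000, -0.852677) = 1.637140
  k2 = f(0.345000, -0.664406) = 1.275659
  u ← -0.852677 + 0.23·1.275659 = -0.559275
u(0.46) ≈ -0.5593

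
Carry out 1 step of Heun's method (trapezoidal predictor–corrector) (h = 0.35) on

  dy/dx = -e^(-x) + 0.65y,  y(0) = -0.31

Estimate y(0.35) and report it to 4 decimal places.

Heun: k1 = f(x_n, y_n); k2 = f(x_n + h, y_n + h·k1); y_{n+1} = y_n + (h/2)·(k1 + k2).
x=0.000000, y=-0.310000:
  k1 = f(0.000000, -0.310000) = -1.201500
  k2 = f(0.350000, -0.730525) = -1.179529
  y ← -0.310000 + (0.35/2)·(-1.201500 + (-1.179529)) = -0.726680
y(0.35) ≈ -0.7267

-0.7267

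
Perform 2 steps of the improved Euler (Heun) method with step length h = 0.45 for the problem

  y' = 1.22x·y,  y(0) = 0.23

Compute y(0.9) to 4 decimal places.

Heun: k1 = f(x_n, y_n); k2 = f(x_n + h, y_n + h·k1); y_{n+1} = y_n + (h/2)·(k1 + k2).
x=0.000000, y=0.230000:
  k1 = f(0.000000, 0.230000) = 0.000000
  k2 = f(0.450000, 0.230000) = 0.126270
  y ← 0.230000 + (0.45/2)·(0.000000 + 0.126270) = 0.258411
x=0.450000, y=0.258411:
  k1 = f(0.450000, 0.258411) = 0.141868
  k2 = f(0.900000, 0.322251) = 0.353832
  y ← 0.258411 + (0.45/2)·(0.141868 + 0.353832) = 0.369943
y(0.9) ≈ 0.3699

0.3699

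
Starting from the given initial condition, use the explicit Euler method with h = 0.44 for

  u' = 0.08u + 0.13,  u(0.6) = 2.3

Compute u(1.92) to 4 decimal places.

Euler: u_{n+1} = u_n + h·f(x_n, u_n).
x=0.600000, u=2.300000: f=0.314000 → u ← 2.300000 + 0.44·0.314000 = 2.438160
x=1.040000, u=2.438160: f=0.325053 → u ← 2.438160 + 0.44·0.325053 = 2.581183
x=1.480000, u=2.581183: f=0.336495 → u ← 2.581183 + 0.44·0.336495 = 2.729241
u(1.92) ≈ 2.7292

2.7292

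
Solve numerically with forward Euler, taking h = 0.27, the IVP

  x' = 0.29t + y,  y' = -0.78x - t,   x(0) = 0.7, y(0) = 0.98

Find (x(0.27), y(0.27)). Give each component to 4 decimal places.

Euler on (x,y): x_{n+1} = x_n + h·x', y_{n+1} = y_n + h·y'.
0.000000: (0.700000, 0.980000); f=(0.980000, -0.546000) → (0.964600, 0.832580)
(x(0.27), y(0.27)) ≈ (0.9646, 0.8326)

0.9646, 0.8326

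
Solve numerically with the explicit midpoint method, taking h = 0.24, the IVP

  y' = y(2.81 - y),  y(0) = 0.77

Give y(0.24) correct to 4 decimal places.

1.1959

Midpoint: k1 = f(s_n, y_n); k2 = f(s_n + h/2, y_n + (h/2)·k1); y_{n+1} = y_n + h·k2.
s=0.000000, y=0.770000:
  k1 = f(0.000000, 0.770000) = 1.570800
  k2 = f(0.120000, 0.958496) = 1.774659
  y ← 0.770000 + 0.24·1.774659 = 1.195918
y(0.24) ≈ 1.1959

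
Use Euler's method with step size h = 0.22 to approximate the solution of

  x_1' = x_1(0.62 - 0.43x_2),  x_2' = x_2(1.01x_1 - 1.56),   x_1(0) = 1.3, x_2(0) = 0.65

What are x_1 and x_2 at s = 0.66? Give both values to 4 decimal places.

Euler on (x_1,x_2): x_1_{n+1} = x_1_n + h·x_1', x_2_{n+1} = x_2_n + h·x_2'.
0.000000: (1.300000, 0.650000); f=(0.442650, -0.160550) → (1.397383, 0.614679)
0.220000: (1.397383, 0.614679); f=(0.497032, -0.091368) → (1.506730, 0.594578)
0.440000: (1.506730, 0.594578); f=(0.548949, -0.022714) → (1.627499, 0.589581)
(x_1(0.66), x_2(0.66)) ≈ (1.6275, 0.5896)

1.6275, 0.5896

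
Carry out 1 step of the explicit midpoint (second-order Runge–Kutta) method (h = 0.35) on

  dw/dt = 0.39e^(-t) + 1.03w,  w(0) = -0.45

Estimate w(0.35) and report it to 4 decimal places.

Midpoint: k1 = f(t_n, w_n); k2 = f(t_n + h/2, w_n + (h/2)·k1); w_{n+1} = w_n + h·k2.
t=0.000000, w=-0.450000:
  k1 = f(0.000000, -0.450000) = -0.073500
  k2 = f(0.175000, -0.462863) = -0.149360
  w ← -0.450000 + 0.35·(-0.149360) = -0.502276
w(0.35) ≈ -0.5023

-0.5023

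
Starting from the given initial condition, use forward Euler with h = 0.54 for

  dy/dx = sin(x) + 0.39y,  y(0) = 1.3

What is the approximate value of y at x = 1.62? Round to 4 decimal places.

Euler: y_{n+1} = y_n + h·f(x_n, y_n).
x=0.000000, y=1.300000: f=0.507000 → y ← 1.300000 + 0.54·0.507000 = 1.573780
x=0.540000, y=1.573780: f=1.127910 → y ← 1.573780 + 0.54·1.127910 = 2.182852
x=1.080000, y=2.182852: f=1.733270 → y ← 2.182852 + 0.54·1.733270 = 3.118817
y(1.62) ≈ 3.1188

3.1188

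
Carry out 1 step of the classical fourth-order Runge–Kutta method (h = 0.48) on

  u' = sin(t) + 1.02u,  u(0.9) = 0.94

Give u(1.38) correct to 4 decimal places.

2.0854

RK4: k1 = f(t_n, u_n); k2 = f(t_n + h/2, u_n + (h/2)·k1); k3 = f(t_n + h/2, u_n + (h/2)·k2); k4 = f(t_n + h, u_n + h·k3); u_{n+1} = u_n + (h/6)·(k1 + 2k2 + 2k3 + k4).
t=0.900000, u=0.940000:
  k1 = f(0.900000, 0.940000) = 1.742127
  k2 = f(1.140000, 1.358110) = 2.293906
  k3 = f(1.140000, 1.490537) = 2.428982
  k4 = f(1.380000, 2.105911) = 3.129883
  u ← 0.940000 + (0.48/6)·(k1 + 2k2 + 2k3 + k4) = 2.085423
u(1.38) ≈ 2.0854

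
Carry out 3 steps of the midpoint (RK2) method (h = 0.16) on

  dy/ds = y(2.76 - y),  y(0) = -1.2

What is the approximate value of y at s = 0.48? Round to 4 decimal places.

-21.9934

Midpoint: k1 = f(s_n, y_n); k2 = f(s_n + h/2, y_n + (h/2)·k1); y_{n+1} = y_n + h·k2.
s=0.000000, y=-1.200000:
  k1 = f(0.000000, -1.200000) = -4.752000
  k2 = f(0.080000, -1.580160) = -6.858147
  y ← -1.200000 + 0.16·(-6.858147) = -2.297304
s=0.160000, y=-2.297304:
  k1 = f(0.160000, -2.297304) = -11.618161
  k2 = f(0.240000, -3.226756) = -19.317805
  y ← -2.297304 + 0.16·(-19.317805) = -5.388152
s=0.320000, y=-5.388152:
  k1 = f(0.320000, -5.388152) = -43.903487
  k2 = f(0.400000, -8.900431) = -103.782868
  y ← -5.388152 + 0.16·(-103.782868) = -21.993411
y(0.48) ≈ -21.9934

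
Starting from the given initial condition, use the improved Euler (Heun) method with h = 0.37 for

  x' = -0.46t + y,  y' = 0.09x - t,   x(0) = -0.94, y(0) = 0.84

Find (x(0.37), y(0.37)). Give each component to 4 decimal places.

-0.6665, 0.7454

Heun on (x,y): k1 = f(t_n, state_n); k2 = f(t_n + h, state_n + h·k1); state_{n+1} = state_n + (h/2)·(k1 + k2).
0.000000: (-0.940000, 0.840000)
  k1 = (0.840000, -0.084600)
  predictor → (-0.629200, 0.808698)
  k2 = (0.638498, -0.426628)
  → (-0.666478, 0.745423)
(x(0.37), y(0.37)) ≈ (-0.6665, 0.7454)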